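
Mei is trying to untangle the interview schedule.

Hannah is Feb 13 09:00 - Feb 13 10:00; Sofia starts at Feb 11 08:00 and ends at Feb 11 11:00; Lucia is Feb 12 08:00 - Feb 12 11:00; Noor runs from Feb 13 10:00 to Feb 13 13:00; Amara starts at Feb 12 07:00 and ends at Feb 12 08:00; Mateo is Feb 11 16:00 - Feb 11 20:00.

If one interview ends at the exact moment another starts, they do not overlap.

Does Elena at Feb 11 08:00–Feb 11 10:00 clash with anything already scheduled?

Yes — it overlaps Sofia

Sofia: starts Feb 11 08:00 before Elena ends Feb 11 10:00, and ends Feb 11 11:00 after Elena starts Feb 11 08:00 → overlap.
Mateo: starts Feb 11 16:00 at or after Elena ends Feb 11 10:00 → clear.
Amara: starts Feb 12 07:00 at or after Elena ends Feb 11 10:00 → clear.
Lucia: starts Feb 12 08:00 at or after Elena ends Feb 11 10:00 → clear.
Hannah: starts Feb 13 09:00 at or after Elena ends Feb 11 10:00 → clear.
Noor: starts Feb 13 10:00 at or after Elena ends Feb 11 10:00 → clear.
Elena overlaps Sofia.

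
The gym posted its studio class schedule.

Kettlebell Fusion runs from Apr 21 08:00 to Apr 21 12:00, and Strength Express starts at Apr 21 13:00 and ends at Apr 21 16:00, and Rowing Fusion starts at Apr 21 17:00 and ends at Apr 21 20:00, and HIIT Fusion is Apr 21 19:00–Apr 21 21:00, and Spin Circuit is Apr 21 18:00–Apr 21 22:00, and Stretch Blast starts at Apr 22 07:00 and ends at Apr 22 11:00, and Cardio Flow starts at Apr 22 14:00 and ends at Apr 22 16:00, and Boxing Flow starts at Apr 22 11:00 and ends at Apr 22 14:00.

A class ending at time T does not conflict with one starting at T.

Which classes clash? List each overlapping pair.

HIIT Fusion & Rowing Fusion, HIIT Fusion & Spin Circuit, Rowing Fusion & Spin Circuit

Sorted by start: Kettlebell Fusion, Strength Express, Rowing Fusion, Spin Circuit, HIIT Fusion, Stretch Blast, Boxing Flow, Cardio Flow.
Strength Express starts after Kettlebell Fusion ends; Kettlebell Fusion is clear from here.
Rowing Fusion starts after Strength Express ends; Strength Express is clear from here.
Spin Circuit starts before Rowing Fusion ends → Rowing Fusion and Spin Circuit overlap.
HIIT Fusion starts before Rowing Fusion ends → Rowing Fusion and HIIT Fusion overlap.
Stretch Blast starts after Rowing Fusion ends; Rowing Fusion is clear from here.
HIIT Fusion starts before Spin Circuit ends → Spin Circuit and HIIT Fusion overlap.
Stretch Blast starts after Spin Circuit ends; Spin Circuit is clear from here.
Stretch Blast starts after HIIT Fusion ends; HIIT Fusion is clear from here.
Boxing Flow starts exactly when Stretch Blast ends (back-to-back, no overlap); Stretch Blast is clear from here.
Cardio Flow starts exactly when Boxing Flow ends (back-to-back, no overlap).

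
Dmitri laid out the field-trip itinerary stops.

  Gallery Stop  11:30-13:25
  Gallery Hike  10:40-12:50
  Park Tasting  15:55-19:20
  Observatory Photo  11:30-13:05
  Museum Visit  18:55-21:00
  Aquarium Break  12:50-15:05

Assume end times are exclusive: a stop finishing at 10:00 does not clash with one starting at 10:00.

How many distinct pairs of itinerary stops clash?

Sorted by start: Gallery Hike, Observatory Photo, Gallery Stop, Aquarium Break, Park Tasting, Museum Visit.
Observatory Photo starts before Gallery Hike ends → Gallery Hike and Observatory Photo overlap.
Gallery Stop starts before Gallery Hike ends → Gallery Hike and Gallery Stop overlap.
Aquarium Break starts exactly when Gallery Hike ends (back-to-back, no overlap); Gallery Hike is clear from here.
Gallery Stop starts before Observatory Photo ends → Observatory Photo and Gallery Stop overlap.
Aquarium Break starts before Observatory Photo ends → Observatory Photo and Aquarium Break overlap.
Park Tasting starts after Observatory Photo ends; Observatory Photo is clear from here.
Aquarium Break starts before Gallery Stop ends → Gallery Stop and Aquarium Break overlap.
Park Tasting starts after Gallery Stop ends; Gallery Stop is clear from here.
Park Tasting starts after Aquarium Break ends; Aquarium Break is clear from here.
Museum Visit starts before Park Tasting ends → Park Tasting and Museum Visit overlap.
Overlapping pairs: Aquarium Break & Gallery Stop, Aquarium Break & Observatory Photo, Gallery Hike & Gallery Stop, Gallery Hike & Observatory Photo, Gallery Stop & Observatory Photo, Museum Visit & Park Tasting — 6 in total.

6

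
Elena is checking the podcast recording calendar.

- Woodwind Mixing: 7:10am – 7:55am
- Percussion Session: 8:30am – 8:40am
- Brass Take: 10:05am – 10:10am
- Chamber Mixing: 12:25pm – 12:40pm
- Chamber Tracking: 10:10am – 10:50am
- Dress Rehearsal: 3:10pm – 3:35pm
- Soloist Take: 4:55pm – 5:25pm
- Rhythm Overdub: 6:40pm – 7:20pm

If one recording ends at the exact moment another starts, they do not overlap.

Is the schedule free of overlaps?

Two intervals overlap when each starts before the other ends.
Sorted by start: Woodwind Mixing, Percussion Session, Brass Take, Chamber Tracking, Chamber Mixing, Dress Rehearsal, Soloist Take, Rhythm Overdub.
Percussion Session starts after Woodwind Mixing ends, so nothing later overlaps Woodwind Mixing either.
Brass Take starts after Percussion Session ends, so nothing later overlaps Percussion Session either.
Chamber Tracking starts exactly when Brass Take ends (back-to-back, no overlap), so nothing later overlaps Brass Take either.
Chamber Mixing starts after Chamber Tracking ends, so nothing later overlaps Chamber Tracking either.
Dress Rehearsal starts after Chamber Mixing ends, so nothing later overlaps Chamber Mixing either.
Soloist Take starts after Dress Rehearsal ends, so nothing later overlaps Dress Rehearsal either.
Rhythm Overdub starts after Soloist Take ends.
Every pair is clear; the schedule has no overlaps.

Yes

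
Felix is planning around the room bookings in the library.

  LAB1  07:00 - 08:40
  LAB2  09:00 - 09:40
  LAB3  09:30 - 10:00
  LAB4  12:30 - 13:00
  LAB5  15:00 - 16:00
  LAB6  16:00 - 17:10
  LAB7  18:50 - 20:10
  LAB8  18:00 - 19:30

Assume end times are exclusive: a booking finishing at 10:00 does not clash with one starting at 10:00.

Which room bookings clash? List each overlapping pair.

LAB2 & LAB3, LAB7 & LAB8

Check each pair: they overlap iff neither finishes before the other starts.
Sorted by start: LAB1, LAB2, LAB3, LAB4, LAB5, LAB6, LAB8, LAB7.
LAB2 starts after LAB1 ends — done with LAB1.
LAB3 starts before LAB2 ends → LAB2 and LAB3 overlap.
LAB4 starts after LAB2 ends — done with LAB2.
LAB4 starts after LAB3 ends — done with LAB3.
LAB5 starts after LAB4 ends — done with LAB4.
LAB6 starts exactly when LAB5 ends (back-to-back, no overlap) — done with LAB5.
LAB8 starts after LAB6 ends — done with LAB6.
LAB7 starts before LAB8 ends → LAB8 and LAB7 overlap.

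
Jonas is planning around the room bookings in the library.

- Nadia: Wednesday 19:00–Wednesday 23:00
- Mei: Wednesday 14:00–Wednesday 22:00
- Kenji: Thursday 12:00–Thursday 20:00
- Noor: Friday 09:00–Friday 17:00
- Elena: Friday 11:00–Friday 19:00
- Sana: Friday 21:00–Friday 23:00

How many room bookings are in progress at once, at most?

2

Sort all start/end points and keep a running count:
Wednesday 14:00 start Mei → 1
Wednesday 19:00 start Nadia → 2
Wednesday 22:00 end Mei → 1
Wednesday 23:00 end Nadia → 0
Thursday 12:00 start Kenji → 1
Thursday 20:00 end Kenji → 0
Friday 09:00 start Noor → 1
Friday 11:00 start Elena → 2
Friday 17:00 end Noor → 1
Friday 19:00 end Elena → 0
Friday 21:00 start Sana → 1
Friday 23:00 end Sana → 0
Peak is 2, at Wednesday 19:00 (Mei, Nadia).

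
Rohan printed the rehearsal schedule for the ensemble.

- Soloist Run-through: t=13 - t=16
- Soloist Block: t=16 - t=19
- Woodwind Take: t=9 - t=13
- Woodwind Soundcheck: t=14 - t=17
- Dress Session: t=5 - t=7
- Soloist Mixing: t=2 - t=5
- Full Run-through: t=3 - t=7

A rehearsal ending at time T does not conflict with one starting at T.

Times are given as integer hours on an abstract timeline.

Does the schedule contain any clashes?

Check each pair: they overlap iff neither finishes before the other starts.
Sorted by start: Soloist Mixing, Full Run-through, Dress Session, Woodwind Take, Soloist Run-through, Woodwind Soundcheck, Soloist Block.
Full Run-through starts before Soloist Mixing ends → Soloist Mixing and Full Run-through overlap.
That's a conflict, so the schedule is not conflict-free.

Yes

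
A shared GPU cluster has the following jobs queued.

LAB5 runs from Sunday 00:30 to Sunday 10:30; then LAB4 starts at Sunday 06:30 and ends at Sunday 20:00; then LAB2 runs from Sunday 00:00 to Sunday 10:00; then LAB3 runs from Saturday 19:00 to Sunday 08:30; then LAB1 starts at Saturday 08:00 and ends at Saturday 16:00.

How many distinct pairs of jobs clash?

Two intervals overlap when each starts before the other ends.
Sorted by start: LAB1, LAB3, LAB2, LAB5, LAB4.
LAB3 starts after LAB1 ends; LAB1 is clear from here.
LAB2 starts before LAB3 ends → LAB3 and LAB2 overlap.
LAB5 starts before LAB3 ends → LAB3 and LAB5 overlap.
LAB4 starts before LAB3 ends → LAB3 and LAB4 overlap.
LAB5 starts before LAB2 ends → LAB2 and LAB5 overlap.
LAB4 starts before LAB2 ends → LAB2 and LAB4 overlap.
LAB4 starts before LAB5 ends → LAB5 and LAB4 overlap.
Overlapping pairs: LAB2 & LAB3, LAB2 & LAB4, LAB2 & LAB5, LAB3 & LAB4, LAB3 & LAB5, LAB4 & LAB5 — 6 in total.

6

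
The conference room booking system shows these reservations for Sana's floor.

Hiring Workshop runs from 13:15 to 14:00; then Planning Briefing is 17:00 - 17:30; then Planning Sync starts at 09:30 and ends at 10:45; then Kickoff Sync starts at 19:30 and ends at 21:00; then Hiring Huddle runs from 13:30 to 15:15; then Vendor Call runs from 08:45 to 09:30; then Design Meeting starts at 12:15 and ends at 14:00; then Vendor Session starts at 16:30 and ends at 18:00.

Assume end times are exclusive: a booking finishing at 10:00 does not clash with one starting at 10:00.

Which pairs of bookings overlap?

Design Meeting & Hiring Huddle, Design Meeting & Hiring Workshop, Hiring Huddle & Hiring Workshop, Planning Briefing & Vendor Session

Sorted by start: Vendor Call, Planning Sync, Design Meeting, Hiring Workshop, Hiring Huddle, Vendor Session, Planning Briefing, Kickoff Sync.
Planning Sync starts exactly when Vendor Call ends (back-to-back, no overlap) — done with Vendor Call.
Design Meeting starts after Planning Sync ends — done with Planning Sync.
Hiring Workshop starts before Design Meeting ends → Design Meeting and Hiring Workshop overlap.
Hiring Huddle starts before Design Meeting ends → Design Meeting and Hiring Huddle overlap.
Vendor Session starts after Design Meeting ends — done with Design Meeting.
Hiring Huddle starts before Hiring Workshop ends → Hiring Workshop and Hiring Huddle overlap.
Vendor Session starts after Hiring Workshop ends — done with Hiring Workshop.
Vendor Session starts after Hiring Huddle ends — done with Hiring Huddle.
Planning Briefing starts before Vendor Session ends → Vendor Session and Planning Briefing overlap.
Kickoff Sync starts after Vendor Session ends.
Kickoff Sync starts after Planning Briefing ends.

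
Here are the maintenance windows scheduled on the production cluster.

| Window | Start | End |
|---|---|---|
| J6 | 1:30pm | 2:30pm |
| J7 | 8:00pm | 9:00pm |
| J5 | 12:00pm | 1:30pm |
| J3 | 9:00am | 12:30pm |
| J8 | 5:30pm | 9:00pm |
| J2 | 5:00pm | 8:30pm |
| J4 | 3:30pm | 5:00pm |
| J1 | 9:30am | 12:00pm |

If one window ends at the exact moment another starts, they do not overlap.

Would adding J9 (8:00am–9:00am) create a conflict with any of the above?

J3: starts 9:00am at or after J9 ends 9:00am → clear.
J1: starts 9:30am at or after J9 ends 9:00am → clear.
J5: starts 12:00pm at or after J9 ends 9:00am → clear.
J6: starts 1:30pm at or after J9 ends 9:00am → clear.
J4: starts 3:30pm at or after J9 ends 9:00am → clear.
J2: starts 5:00pm at or after J9 ends 9:00am → clear.
J8: starts 5:30pm at or after J9 ends 9:00am → clear.
J7: starts 8:00pm at or after J9 ends 9:00am → clear.

No — it doesn't clash with anything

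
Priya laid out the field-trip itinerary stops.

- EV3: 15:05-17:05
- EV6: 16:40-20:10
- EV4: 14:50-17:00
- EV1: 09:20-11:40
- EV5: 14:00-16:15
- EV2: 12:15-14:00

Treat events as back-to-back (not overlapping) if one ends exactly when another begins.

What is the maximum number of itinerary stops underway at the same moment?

3

Sweep the timeline, counting +1 at each start and −1 at each end (ends before starts at a tie):
09:20 start EV1 → 1
11:40 end EV1 → 0
12:15 start EV2 → 1
14:00 end EV2 → 0
14:00 start EV5 → 1
14:50 start EV4 → 2
15:05 start EV3 → 3
16:15 end EV5 → 2
16:40 start EV6 → 3
17:00 end EV4 → 2
17:05 end EV3 → 1
20:10 end EV6 → 0
Peak is 3, at 15:05 (EV3, EV4, EV5).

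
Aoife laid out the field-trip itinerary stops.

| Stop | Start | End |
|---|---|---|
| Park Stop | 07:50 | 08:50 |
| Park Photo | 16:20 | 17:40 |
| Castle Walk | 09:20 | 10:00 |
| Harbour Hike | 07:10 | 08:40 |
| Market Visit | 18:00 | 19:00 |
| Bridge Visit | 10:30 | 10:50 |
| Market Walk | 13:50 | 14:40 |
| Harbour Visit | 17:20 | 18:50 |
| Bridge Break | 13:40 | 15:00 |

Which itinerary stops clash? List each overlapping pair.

Bridge Break & Market Walk, Harbour Hike & Park Stop, Harbour Visit & Market Visit, Harbour Visit & Park Photo

Check each pair: they overlap iff neither finishes before the other starts.
Sorted by start: Harbour Hike, Park Stop, Castle Walk, Bridge Visit, Bridge Break, Market Walk, Park Photo, Harbour Visit, Market Visit.
Park Stop starts before Harbour Hike ends → Harbour Hike and Park Stop overlap.
Castle Walk starts after Harbour Hike ends; Harbour Hike is clear from here.
Castle Walk starts after Park Stop ends; Park Stop is clear from here.
Bridge Visit starts after Castle Walk ends; Castle Walk is clear from here.
Bridge Break starts after Bridge Visit ends; Bridge Visit is clear from here.
Market Walk starts before Bridge Break ends → Bridge Break and Market Walk overlap.
Park Photo starts after Bridge Break ends; Bridge Break is clear from here.
Park Photo starts after Market Walk ends; Market Walk is clear from here.
Harbour Visit starts before Park Photo ends → Park Photo and Harbour Visit overlap.
Market Visit starts after Park Photo ends.
Market Visit starts before Harbour Visit ends → Harbour Visit and Market Visit overlap.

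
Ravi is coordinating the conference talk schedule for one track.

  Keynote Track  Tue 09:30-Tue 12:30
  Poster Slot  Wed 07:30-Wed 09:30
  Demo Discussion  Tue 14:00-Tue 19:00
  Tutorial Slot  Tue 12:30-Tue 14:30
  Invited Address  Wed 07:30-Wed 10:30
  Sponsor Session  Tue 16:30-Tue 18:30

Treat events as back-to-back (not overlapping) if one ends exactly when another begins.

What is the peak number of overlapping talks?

2

Sweep the timeline, counting +1 at each start and −1 at each end (ends before starts at a tie):
Tue 09:30 start Keynote Track → 1
Tue 12:30 end Keynote Track → 0
Tue 12:30 start Tutorial Slot → 1
Tue 14:00 start Demo Discussion → 2
Tue 14:30 end Tutorial Slot → 1
Tue 16:30 start Sponsor Session → 2
Tue 18:30 end Sponsor Session → 1
Tue 19:00 end Demo Discussion → 0
Wed 07:30 start Invited Address → 1
Wed 07:30 start Poster Slot → 2
Wed 09:30 end Poster Slot → 1
Wed 10:30 end Invited Address → 0
Peak is 2, at Tue 14:00 (Demo Discussion, Tutorial Slot).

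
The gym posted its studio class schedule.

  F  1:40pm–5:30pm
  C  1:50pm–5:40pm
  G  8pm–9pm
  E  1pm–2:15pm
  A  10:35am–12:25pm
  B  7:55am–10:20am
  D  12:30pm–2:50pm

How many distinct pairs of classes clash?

6

Sorted by start: B, A, D, E, F, C, G.
A starts after B ends — done with B.
D starts after A ends — done with A.
E starts before D ends → D and E overlap.
F starts before D ends → D and F overlap.
C starts before D ends → D and C overlap.
G starts after D ends.
F starts before E ends → E and F overlap.
C starts before E ends → E and C overlap.
G starts after E ends.
C starts before F ends → F and C overlap.
G starts after F ends.
G starts after C ends.
Overlapping pairs: C & D, C & E, C & F, D & E, D & F, E & F — 6 in total.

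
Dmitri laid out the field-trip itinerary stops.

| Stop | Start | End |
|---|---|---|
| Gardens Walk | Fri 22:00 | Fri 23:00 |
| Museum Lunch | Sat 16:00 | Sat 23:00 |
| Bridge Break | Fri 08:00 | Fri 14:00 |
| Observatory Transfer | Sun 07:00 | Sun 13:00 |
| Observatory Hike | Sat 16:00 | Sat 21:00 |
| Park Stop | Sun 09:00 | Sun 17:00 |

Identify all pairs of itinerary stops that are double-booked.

Sorted by start: Bridge Break, Gardens Walk, Museum Lunch, Observatory Hike, Observatory Transfer, Park Stop.
Gardens Walk starts after Bridge Break ends, so nothing later overlaps Bridge Break either.
Museum Lunch starts after Gardens Walk ends, so nothing later overlaps Gardens Walk either.
Observatory Hike starts before Museum Lunch ends → Museum Lunch and Observatory Hike overlap.
Observatory Transfer starts after Museum Lunch ends, so nothing later overlaps Museum Lunch either.
Observatory Transfer starts after Observatory Hike ends, so nothing later overlaps Observatory Hike either.
Park Stop starts before Observatory Transfer ends → Observatory Transfer and Park Stop overlap.

Museum Lunch & Observatory Hike, Observatory Transfer & Park Stop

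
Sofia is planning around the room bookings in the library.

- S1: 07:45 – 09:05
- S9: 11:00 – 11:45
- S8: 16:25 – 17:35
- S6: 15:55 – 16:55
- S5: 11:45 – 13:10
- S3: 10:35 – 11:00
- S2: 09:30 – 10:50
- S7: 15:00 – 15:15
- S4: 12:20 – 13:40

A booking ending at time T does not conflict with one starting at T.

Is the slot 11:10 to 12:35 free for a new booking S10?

No — it overlaps S4, S5, S9

S1: ends 09:05 at or before S10 starts 11:10 → clear.
S2: ends 10:50 at or before S10 starts 11:10 → clear.
S3: ends 11:00 at or before S10 starts 11:10 → clear.
S9: starts 11:00 before S10 ends 12:35, and ends 11:45 after S10 starts 11:10 → overlap.
S5: starts 11:45 before S10 ends 12:35, and ends 13:10 after S10 starts 11:10 → overlap.
S4: starts 12:20 before S10 ends 12:35, and ends 13:40 after S10 starts 11:10 → overlap.
S7: starts 15:00 at or after S10 ends 12:35 → clear.
S6: starts 15:55 at or after S10 ends 12:35 → clear.
S8: starts 16:25 at or after S10 ends 12:35 → clear.
S10 overlaps S4, S5, S9.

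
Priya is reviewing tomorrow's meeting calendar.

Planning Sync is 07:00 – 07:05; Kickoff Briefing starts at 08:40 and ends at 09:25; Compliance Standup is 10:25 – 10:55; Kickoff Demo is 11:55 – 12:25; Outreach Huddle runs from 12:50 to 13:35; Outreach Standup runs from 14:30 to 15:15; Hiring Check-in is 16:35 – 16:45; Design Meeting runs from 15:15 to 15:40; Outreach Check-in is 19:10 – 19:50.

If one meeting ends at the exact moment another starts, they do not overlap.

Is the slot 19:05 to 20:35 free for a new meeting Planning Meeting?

Planning Sync: ends 07:05 at or before Planning Meeting starts 19:05 → clear.
Kickoff Briefing: ends 09:25 at or before Planning Meeting starts 19:05 → clear.
Compliance Standup: ends 10:55 at or before Planning Meeting starts 19:05 → clear.
Kickoff Demo: ends 12:25 at or before Planning Meeting starts 19:05 → clear.
Outreach Huddle: ends 13:35 at or before Planning Meeting starts 19:05 → clear.
Outreach Standup: ends 15:15 at or before Planning Meeting starts 19:05 → clear.
Design Meeting: ends 15:40 at or before Planning Meeting starts 19:05 → clear.
Hiring Check-in: ends 16:45 at or before Planning Meeting starts 19:05 → clear.
Outreach Check-in: starts 19:10 before Planning Meeting ends 20:35, and ends 19:50 after Planning Meeting starts 19:05 → overlap.
Planning Meeting overlaps Outreach Check-in.

No — it overlaps Outreach Check-in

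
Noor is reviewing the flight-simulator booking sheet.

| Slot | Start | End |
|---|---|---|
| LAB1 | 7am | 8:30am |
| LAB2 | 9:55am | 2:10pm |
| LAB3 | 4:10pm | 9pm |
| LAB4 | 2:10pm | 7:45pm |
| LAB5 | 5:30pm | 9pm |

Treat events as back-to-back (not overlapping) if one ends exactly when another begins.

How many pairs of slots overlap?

3

Sorted by start: LAB1, LAB2, LAB4, LAB3, LAB5.
LAB2 starts after LAB1 ends, so nothing later overlaps LAB1 either.
LAB4 starts exactly when LAB2 ends (back-to-back, no overlap), so nothing later overlaps LAB2 either.
LAB3 starts before LAB4 ends → LAB4 and LAB3 overlap.
LAB5 starts before LAB4 ends → LAB4 and LAB5 overlap.
LAB5 starts before LAB3 ends → LAB3 and LAB5 overlap.
Overlapping pairs: LAB3 & LAB4, LAB3 & LAB5, LAB4 & LAB5 — 3 in total.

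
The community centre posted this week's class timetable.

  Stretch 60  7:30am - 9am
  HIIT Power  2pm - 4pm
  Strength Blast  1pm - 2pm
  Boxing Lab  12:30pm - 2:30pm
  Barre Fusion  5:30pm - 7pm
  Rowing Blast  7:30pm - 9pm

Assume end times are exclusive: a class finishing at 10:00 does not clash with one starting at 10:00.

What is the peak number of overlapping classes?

Sort all start/end points and keep a running count:
7:30am start Stretch 60 → 1
9am end Stretch 60 → 0
12:30pm start Boxing Lab → 1
1pm start Strength Blast → 2
2pm end Strength Blast → 1
2pm start HIIT Power → 2
2:30pm end Boxing Lab → 1
4pm end HIIT Power → 0
5:30pm start Barre Fusion → 1
7pm end Barre Fusion → 0
7:30pm start Rowing Blast → 1
9pm end Rowing Blast → 0
Peak is 2, at 1pm (Boxing Lab, Strength Blast).

2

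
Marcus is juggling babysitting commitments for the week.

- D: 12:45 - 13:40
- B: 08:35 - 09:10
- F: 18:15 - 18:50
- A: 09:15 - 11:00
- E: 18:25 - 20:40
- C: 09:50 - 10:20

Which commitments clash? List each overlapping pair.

Sorted by start: B, A, C, D, F, E.
A starts after B ends — done with B.
C starts before A ends → A and C overlap.
D starts after A ends — done with A.
D starts after C ends — done with C.
F starts after D ends — done with D.
E starts before F ends → F and E overlap.

A & C, E & F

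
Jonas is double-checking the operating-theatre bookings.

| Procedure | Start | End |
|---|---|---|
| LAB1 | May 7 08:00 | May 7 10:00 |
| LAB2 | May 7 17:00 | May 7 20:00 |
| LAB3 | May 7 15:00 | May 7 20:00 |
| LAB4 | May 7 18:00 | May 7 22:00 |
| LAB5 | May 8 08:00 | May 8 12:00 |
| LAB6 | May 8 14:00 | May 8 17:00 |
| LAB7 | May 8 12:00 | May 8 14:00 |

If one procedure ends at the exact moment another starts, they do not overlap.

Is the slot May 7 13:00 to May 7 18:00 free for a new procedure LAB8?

LAB1: ends May 7 10:00 at or before LAB8 starts May 7 13:00 → clear.
LAB3: starts May 7 15:00 before LAB8 ends May 7 18:00, and ends May 7 20:00 after LAB8 starts May 7 13:00 → overlap.
LAB2: starts May 7 17:00 before LAB8 ends May 7 18:00, and ends May 7 20:00 after LAB8 starts May 7 13:00 → overlap.
LAB4: starts May 7 18:00 at or after LAB8 ends May 7 18:00 → clear.
LAB5: starts May 8 08:00 at or after LAB8 ends May 7 18:00 → clear.
LAB7: starts May 8 12:00 at or after LAB8 ends May 7 18:00 → clear.
LAB6: starts May 8 14:00 at or after LAB8 ends May 7 18:00 → clear.
LAB8 overlaps LAB2, LAB3.

No — it overlaps LAB2, LAB3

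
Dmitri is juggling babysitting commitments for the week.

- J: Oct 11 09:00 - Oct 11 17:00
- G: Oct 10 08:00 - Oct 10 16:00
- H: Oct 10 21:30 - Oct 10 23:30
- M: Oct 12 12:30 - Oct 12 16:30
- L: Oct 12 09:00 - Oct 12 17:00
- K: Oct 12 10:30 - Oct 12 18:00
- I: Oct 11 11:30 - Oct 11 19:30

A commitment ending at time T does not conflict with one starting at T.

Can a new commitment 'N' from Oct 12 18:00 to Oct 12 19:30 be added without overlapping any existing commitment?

Yes — the slot is free

G: ends Oct 10 16:00 at or before N starts Oct 12 18:00 → clear.
H: ends Oct 10 23:30 at or before N starts Oct 12 18:00 → clear.
J: ends Oct 11 17:00 at or before N starts Oct 12 18:00 → clear.
I: ends Oct 11 19:30 at or before N starts Oct 12 18:00 → clear.
L: ends Oct 12 17:00 at or before N starts Oct 12 18:00 → clear.
K: ends Oct 12 18:00 at or before N starts Oct 12 18:00 → clear.
M: ends Oct 12 16:30 at or before N starts Oct 12 18:00 → clear.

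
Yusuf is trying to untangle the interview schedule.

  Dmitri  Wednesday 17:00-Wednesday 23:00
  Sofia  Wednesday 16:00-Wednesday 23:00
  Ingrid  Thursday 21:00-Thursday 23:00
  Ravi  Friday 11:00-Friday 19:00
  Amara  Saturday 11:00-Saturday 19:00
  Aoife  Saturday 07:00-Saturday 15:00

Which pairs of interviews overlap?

Sorted by start: Sofia, Dmitri, Ingrid, Ravi, Aoife, Amara.
Dmitri starts before Sofia ends → Sofia and Dmitri overlap.
Ingrid starts after Sofia ends, so Sofia has no further overlaps.
Ingrid starts after Dmitri ends, so Dmitri has no further overlaps.
Ravi starts after Ingrid ends, so Ingrid has no further overlaps.
Aoife starts after Ravi ends, so Ravi has no further overlaps.
Amara starts before Aoife ends → Aoife and Amara overlap.

Amara & Aoife, Dmitri & Sofia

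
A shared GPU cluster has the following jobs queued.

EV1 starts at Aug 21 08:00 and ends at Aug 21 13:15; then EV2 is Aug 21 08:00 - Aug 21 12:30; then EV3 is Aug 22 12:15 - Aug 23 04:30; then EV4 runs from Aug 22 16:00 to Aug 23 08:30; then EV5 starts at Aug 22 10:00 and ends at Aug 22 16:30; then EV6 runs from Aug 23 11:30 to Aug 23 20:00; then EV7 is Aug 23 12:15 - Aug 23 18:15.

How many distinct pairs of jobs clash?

5

Sorted by start: EV1, EV2, EV5, EV3, EV4, EV6, EV7.
EV2 starts before EV1 ends → EV1 and EV2 overlap.
EV5 starts after EV1 ends, so EV1 has no further overlaps.
EV5 starts after EV2 ends, so EV2 has no further overlaps.
EV3 starts before EV5 ends → EV5 and EV3 overlap.
EV4 starts before EV5 ends → EV5 and EV4 overlap.
EV6 starts after EV5 ends, so EV5 has no further overlaps.
EV4 starts before EV3 ends → EV3 and EV4 overlap.
EV6 starts after EV3 ends, so EV3 has no further overlaps.
EV6 starts after EV4 ends, so EV4 has no further overlaps.
EV7 starts before EV6 ends → EV6 and EV7 overlap.
Overlapping pairs: EV1 & EV2, EV3 & EV4, EV3 & EV5, EV4 & EV5, EV6 & EV7 — 5 in total.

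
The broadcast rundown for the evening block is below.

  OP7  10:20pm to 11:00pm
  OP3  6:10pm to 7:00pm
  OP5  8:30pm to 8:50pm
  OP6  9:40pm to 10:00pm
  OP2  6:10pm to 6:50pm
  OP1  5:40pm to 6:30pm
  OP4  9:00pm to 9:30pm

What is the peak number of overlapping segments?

Walk through starts and ends in time order (an end at T is processed before a start at T):
5:40pm start OP1 → 1
6:10pm start OP2 → 2
6:10pm start OP3 → 3
6:30pm end OP1 → 2
6:50pm end OP2 → 1
7:00pm end OP3 → 0
8:30pm start OP5 → 1
8:50pm end OP5 → 0
9:00pm start OP4 → 1
9:30pm end OP4 → 0
9:40pm start OP6 → 1
10:00pm end OP6 → 0
10:20pm start OP7 → 1
11:00pm end OP7 → 0
Peak is 3, at 6:10pm (OP1, OP2, OP3).

3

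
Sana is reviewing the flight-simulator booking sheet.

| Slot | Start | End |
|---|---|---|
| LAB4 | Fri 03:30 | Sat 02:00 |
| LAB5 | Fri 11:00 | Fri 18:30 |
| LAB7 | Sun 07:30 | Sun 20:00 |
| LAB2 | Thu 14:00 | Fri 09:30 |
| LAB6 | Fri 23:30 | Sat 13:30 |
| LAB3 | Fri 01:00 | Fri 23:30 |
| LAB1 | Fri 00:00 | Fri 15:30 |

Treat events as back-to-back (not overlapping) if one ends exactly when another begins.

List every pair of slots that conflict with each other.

Two intervals overlap when each starts before the other ends.
Sorted by start: LAB2, LAB1, LAB3, LAB4, LAB5, LAB6, LAB7.
LAB1 starts before LAB2 ends → LAB2 and LAB1 overlap.
LAB3 starts before LAB2 ends → LAB2 and LAB3 overlap.
LAB4 starts before LAB2 ends → LAB2 and LAB4 overlap.
LAB5 starts after LAB2 ends; LAB2 is clear from here.
LAB3 starts before LAB1 ends → LAB1 and LAB3 overlap.
LAB4 starts before LAB1 ends → LAB1 and LAB4 overlap.
LAB5 starts before LAB1 ends → LAB1 and LAB5 overlap.
LAB6 starts after LAB1 ends; LAB1 is clear from here.
LAB4 starts before LAB3 ends → LAB3 and LAB4 overlap.
LAB5 starts before LAB3 ends → LAB3 and LAB5 overlap.
LAB6 starts exactly when LAB3 ends (back-to-back, no overlap); LAB3 is clear from here.
LAB5 starts before LAB4 ends → LAB4 and LAB5 overlap.
LAB6 starts before LAB4 ends → LAB4 and LAB6 overlap.
LAB7 starts after LAB4 ends.
LAB6 starts after LAB5 ends; LAB5 is clear from here.
LAB7 starts after LAB6 ends.

LAB1 & LAB2, LAB1 & LAB3, LAB1 & LAB4, LAB1 & LAB5, LAB2 & LAB3, LAB2 & LAB4, LAB3 & LAB4, LAB3 & LAB5, LAB4 & LAB5, LAB4 & LAB6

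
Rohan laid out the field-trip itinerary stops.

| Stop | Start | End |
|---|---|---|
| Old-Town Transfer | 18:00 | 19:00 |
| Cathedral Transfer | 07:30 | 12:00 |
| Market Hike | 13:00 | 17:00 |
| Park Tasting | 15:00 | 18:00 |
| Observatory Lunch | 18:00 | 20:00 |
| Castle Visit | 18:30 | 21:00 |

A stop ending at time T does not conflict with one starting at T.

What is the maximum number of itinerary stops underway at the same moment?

3

Walk through starts and ends in time order (an end at T is processed before a start at T):
07:30 start Cathedral Transfer → 1
12:00 end Cathedral Transfer → 0
13:00 start Market Hike → 1
15:00 start Park Tasting → 2
17:00 end Market Hike → 1
18:00 end Park Tasting → 0
18:00 start Observatory Lunch → 1
18:00 start Old-Town Transfer → 2
18:30 start Castle Visit → 3
19:00 end Old-Town Transfer → 2
20:00 end Observatory Lunch → 1
21:00 end Castle Visit → 0
Peak is 3, at 18:30 (Castle Visit, Observatory Lunch, Old-Town Transfer).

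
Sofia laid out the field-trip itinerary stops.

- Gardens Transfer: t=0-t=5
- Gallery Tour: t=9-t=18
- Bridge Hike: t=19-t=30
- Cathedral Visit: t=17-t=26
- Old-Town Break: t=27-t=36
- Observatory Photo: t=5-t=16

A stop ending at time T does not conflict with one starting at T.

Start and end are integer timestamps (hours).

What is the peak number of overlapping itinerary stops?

2

Sort all start/end points and keep a running count:
t=0 start Gardens Transfer → 1
t=5 end Gardens Transfer → 0
t=5 start Observatory Photo → 1
t=9 start Gallery Tour → 2
t=16 end Observatory Photo → 1
t=17 start Cathedral Visit → 2
t=18 end Gallery Tour → 1
t=19 start Bridge Hike → 2
t=26 end Cathedral Visit → 1
t=27 start Old-Town Break → 2
t=30 end Bridge Hike → 1
t=36 end Old-Town Break → 0
Peak is 2, at t=9 (Gallery Tour, Observatory Photo).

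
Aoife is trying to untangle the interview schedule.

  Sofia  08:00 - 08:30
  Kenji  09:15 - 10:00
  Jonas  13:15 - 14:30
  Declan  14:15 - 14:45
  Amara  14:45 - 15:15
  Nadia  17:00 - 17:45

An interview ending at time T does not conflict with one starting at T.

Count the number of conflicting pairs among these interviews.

Two intervals overlap when each starts before the other ends.
Sorted by start: Sofia, Kenji, Jonas, Declan, Amara, Nadia.
Kenji starts after Sofia ends, so nothing later overlaps Sofia either.
Jonas starts after Kenji ends, so nothing later overlaps Kenji either.
Declan starts before Jonas ends → Jonas and Declan overlap.
Amara starts after Jonas ends, so nothing later overlaps Jonas either.
Amara starts exactly when Declan ends (back-to-back, no overlap), so nothing later overlaps Declan either.
Nadia starts after Amara ends.
Overlapping pairs: Declan & Jonas — 1 in total.

1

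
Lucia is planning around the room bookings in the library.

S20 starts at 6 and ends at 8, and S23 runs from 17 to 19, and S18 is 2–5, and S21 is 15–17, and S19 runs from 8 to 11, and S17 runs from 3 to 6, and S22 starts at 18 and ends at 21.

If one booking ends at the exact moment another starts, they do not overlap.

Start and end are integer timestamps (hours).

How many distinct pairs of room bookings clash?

2

Sorted by start: S18, S17, S20, S19, S21, S23, S22.
S17 starts before S18 ends → S18 and S17 overlap.
S20 starts after S18 ends; S18 is clear from here.
S20 starts exactly when S17 ends (back-to-back, no overlap); S17 is clear from here.
S19 starts exactly when S20 ends (back-to-back, no overlap); S20 is clear from here.
S21 starts after S19 ends; S19 is clear from here.
S23 starts exactly when S21 ends (back-to-back, no overlap); S21 is clear from here.
S22 starts before S23 ends → S23 and S22 overlap.
Overlapping pairs: S17 & S18, S22 & S23 — 2 in total.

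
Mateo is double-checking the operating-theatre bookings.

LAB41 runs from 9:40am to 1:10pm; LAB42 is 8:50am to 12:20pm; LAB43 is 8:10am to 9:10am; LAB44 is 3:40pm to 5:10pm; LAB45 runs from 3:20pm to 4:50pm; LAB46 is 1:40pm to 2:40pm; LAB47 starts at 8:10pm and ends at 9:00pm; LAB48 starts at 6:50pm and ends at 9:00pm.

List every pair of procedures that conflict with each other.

LAB41 & LAB42, LAB42 & LAB43, LAB44 & LAB45, LAB47 & LAB48

Sorted by start: LAB43, LAB42, LAB41, LAB46, LAB45, LAB44, LAB48, LAB47.
LAB42 starts before LAB43 ends → LAB43 and LAB42 overlap.
LAB41 starts after LAB43 ends; LAB43 is clear from here.
LAB41 starts before LAB42 ends → LAB42 and LAB41 overlap.
LAB46 starts after LAB42 ends; LAB42 is clear from here.
LAB46 starts after LAB41 ends; LAB41 is clear from here.
LAB45 starts after LAB46 ends; LAB46 is clear from here.
LAB44 starts before LAB45 ends → LAB45 and LAB44 overlap.
LAB48 starts after LAB45 ends; LAB45 is clear from here.
LAB48 starts after LAB44 ends; LAB44 is clear from here.
LAB47 starts before LAB48 ends → LAB48 and LAB47 overlap.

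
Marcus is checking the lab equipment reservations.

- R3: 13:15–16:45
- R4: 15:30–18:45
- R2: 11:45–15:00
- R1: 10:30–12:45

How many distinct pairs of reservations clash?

Sorted by start: R1, R2, R3, R4.
R2 starts before R1 ends → R1 and R2 overlap.
R3 starts after R1 ends, so nothing later overlaps R1 either.
R3 starts before R2 ends → R2 and R3 overlap.
R4 starts after R2 ends.
R4 starts before R3 ends → R3 and R4 overlap.
Overlapping pairs: R1 & R2, R2 & R3, R3 & R4 — 3 in total.

3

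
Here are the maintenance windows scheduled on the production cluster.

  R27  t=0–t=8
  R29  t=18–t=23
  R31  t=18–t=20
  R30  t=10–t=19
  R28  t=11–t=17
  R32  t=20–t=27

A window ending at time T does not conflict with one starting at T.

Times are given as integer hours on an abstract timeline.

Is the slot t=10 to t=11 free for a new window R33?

No — it overlaps R30

R27: ends t=8 at or before R33 starts t=10 → clear.
R30: starts t=10 before R33 ends t=11, and ends t=19 after R33 starts t=10 → overlap.
R28: starts t=11 at or after R33 ends t=11 → clear.
R29: starts t=18 at or after R33 ends t=11 → clear.
R31: starts t=18 at or after R33 ends t=11 → clear.
R32: starts t=20 at or after R33 ends t=11 → clear.
R33 overlaps R30.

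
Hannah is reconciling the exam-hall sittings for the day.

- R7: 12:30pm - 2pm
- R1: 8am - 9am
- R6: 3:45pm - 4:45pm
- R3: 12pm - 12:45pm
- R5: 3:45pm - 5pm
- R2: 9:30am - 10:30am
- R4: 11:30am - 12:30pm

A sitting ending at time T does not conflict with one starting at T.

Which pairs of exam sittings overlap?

R3 & R4, R3 & R7, R5 & R6

Two intervals overlap when each starts before the other ends.
Sorted by start: R1, R2, R4, R3, R7, R5, R6.
R2 starts after R1 ends — done with R1.
R4 starts after R2 ends — done with R2.
R3 starts before R4 ends → R4 and R3 overlap.
R7 starts exactly when R4 ends (back-to-back, no overlap) — done with R4.
R7 starts before R3 ends → R3 and R7 overlap.
R5 starts after R3 ends — done with R3.
R5 starts after R7 ends — done with R7.
R6 starts before R5 ends → R5 and R6 overlap.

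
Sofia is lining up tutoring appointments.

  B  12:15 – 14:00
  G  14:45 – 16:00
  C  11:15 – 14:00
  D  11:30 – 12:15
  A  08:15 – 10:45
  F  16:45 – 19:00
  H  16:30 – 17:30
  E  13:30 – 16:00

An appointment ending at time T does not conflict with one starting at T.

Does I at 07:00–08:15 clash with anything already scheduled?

A: starts 08:15 at or after I ends 08:15 → clear.
C: starts 11:15 at or after I ends 08:15 → clear.
D: starts 11:30 at or after I ends 08:15 → clear.
B: starts 12:15 at or after I ends 08:15 → clear.
E: starts 13:30 at or after I ends 08:15 → clear.
G: starts 14:45 at or after I ends 08:15 → clear.
H: starts 16:30 at or after I ends 08:15 → clear.
F: starts 16:45 at or after I ends 08:15 → clear.

No — it doesn't clash with anything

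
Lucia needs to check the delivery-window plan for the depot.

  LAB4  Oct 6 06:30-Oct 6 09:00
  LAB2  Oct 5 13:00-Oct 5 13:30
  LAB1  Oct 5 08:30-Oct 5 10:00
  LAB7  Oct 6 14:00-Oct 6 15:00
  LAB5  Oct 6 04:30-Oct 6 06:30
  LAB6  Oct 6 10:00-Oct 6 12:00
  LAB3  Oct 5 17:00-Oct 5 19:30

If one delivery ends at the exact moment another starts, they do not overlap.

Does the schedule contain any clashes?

Sorted by start: LAB1, LAB2, LAB3, LAB5, LAB4, LAB6, LAB7.
LAB2 starts after LAB1 ends, so nothing later overlaps LAB1 either.
LAB3 starts after LAB2 ends, so nothing later overlaps LAB2 either.
LAB5 starts after LAB3 ends, so nothing later overlaps LAB3 either.
LAB4 starts exactly when LAB5 ends (back-to-back, no overlap), so nothing later overlaps LAB5 either.
LAB6 starts after LAB4 ends, so nothing later overlaps LAB4 either.
LAB7 starts after LAB6 ends.
Every pair is clear; the schedule has no overlaps.

No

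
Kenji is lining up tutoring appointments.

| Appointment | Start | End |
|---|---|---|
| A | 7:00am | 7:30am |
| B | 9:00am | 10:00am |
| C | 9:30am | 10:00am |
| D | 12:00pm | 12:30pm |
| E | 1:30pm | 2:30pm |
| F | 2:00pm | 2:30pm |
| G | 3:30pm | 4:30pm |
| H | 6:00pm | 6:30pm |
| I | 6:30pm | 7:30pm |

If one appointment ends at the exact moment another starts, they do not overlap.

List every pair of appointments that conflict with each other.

B & C, E & F

Check each pair: they overlap iff neither finishes before the other starts.
Sorted by start: A, B, C, D, E, F, G, H, I.
B starts after A ends, so A has no further overlaps.
C starts before B ends → B and C overlap.
D starts after B ends, so B has no further overlaps.
D starts after C ends, so C has no further overlaps.
E starts after D ends, so D has no further overlaps.
F starts before E ends → E and F overlap.
G starts after E ends, so E has no further overlaps.
G starts after F ends, so F has no further overlaps.
H starts after G ends, so G has no further overlaps.
I starts exactly when H ends (back-to-back, no overlap).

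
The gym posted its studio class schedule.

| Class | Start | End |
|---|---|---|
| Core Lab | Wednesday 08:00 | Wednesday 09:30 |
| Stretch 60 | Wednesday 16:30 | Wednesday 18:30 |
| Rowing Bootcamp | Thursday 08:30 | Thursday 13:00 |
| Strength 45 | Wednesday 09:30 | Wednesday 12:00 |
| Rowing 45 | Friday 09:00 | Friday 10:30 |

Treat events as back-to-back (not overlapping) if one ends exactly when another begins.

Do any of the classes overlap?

No

Two intervals overlap when each starts before the other ends.
Sorted by start: Core Lab, Strength 45, Stretch 60, Rowing Bootcamp, Rowing 45.
Strength 45 starts exactly when Core Lab ends (back-to-back, no overlap), so Core Lab has no further overlaps.
Stretch 60 starts after Strength 45 ends, so Strength 45 has no further overlaps.
Rowing Bootcamp starts after Stretch 60 ends, so Stretch 60 has no further overlaps.
Rowing 45 starts after Rowing Bootcamp ends.
Every pair is clear; the schedule has no overlaps.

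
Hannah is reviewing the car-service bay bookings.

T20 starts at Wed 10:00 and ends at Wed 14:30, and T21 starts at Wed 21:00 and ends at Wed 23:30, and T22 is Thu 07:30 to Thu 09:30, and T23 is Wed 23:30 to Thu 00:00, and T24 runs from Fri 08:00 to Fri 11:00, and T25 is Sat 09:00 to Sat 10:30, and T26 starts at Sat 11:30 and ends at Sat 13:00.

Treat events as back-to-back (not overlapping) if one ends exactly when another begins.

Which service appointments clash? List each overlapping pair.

Sorted by start: T20, T21, T23, T22, T24, T25, T26.
T21 starts after T20 ends, so nothing later overlaps T20 either.
T23 starts exactly when T21 ends (back-to-back, no overlap), so nothing later overlaps T21 either.
T22 starts after T23 ends, so nothing later overlaps T23 either.
T24 starts after T22 ends, so nothing later overlaps T22 either.
T25 starts after T24 ends, so nothing later overlaps T24 either.
T26 starts after T25 ends.

none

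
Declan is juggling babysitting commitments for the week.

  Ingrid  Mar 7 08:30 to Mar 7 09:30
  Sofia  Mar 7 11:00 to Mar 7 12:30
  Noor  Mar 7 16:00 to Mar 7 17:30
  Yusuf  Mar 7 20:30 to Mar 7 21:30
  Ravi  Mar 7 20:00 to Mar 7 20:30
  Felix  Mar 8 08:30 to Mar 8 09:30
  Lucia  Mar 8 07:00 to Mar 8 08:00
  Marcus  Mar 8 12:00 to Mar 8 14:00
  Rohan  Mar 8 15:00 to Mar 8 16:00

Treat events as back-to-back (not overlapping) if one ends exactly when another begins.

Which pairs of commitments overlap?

Sorted by start: Ingrid, Sofia, Noor, Ravi, Yusuf, Lucia, Felix, Marcus, Rohan.
Sofia starts after Ingrid ends, so nothing later overlaps Ingrid either.
Noor starts after Sofia ends, so nothing later overlaps Sofia either.
Ravi starts after Noor ends, so nothing later overlaps Noor either.
Yusuf starts exactly when Ravi ends (back-to-back, no overlap), so nothing later overlaps Ravi either.
Lucia starts after Yusuf ends, so nothing later overlaps Yusuf either.
Felix starts after Lucia ends, so nothing later overlaps Lucia either.
Marcus starts after Felix ends, so nothing later overlaps Felix either.
Rohan starts after Marcus ends.

no overlapping pairs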